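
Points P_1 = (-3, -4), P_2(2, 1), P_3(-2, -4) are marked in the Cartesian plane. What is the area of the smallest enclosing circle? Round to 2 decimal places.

Side lengths²: P_1P_2² = 50, P_1P_3² = 1, P_2P_3² = 41.
Since P_1P_2² = 50 ≥ 41 + 1 = 42, the angle opposite P_1P_2 is not acute, so the smallest enclosing circle has P_1P_2 as diameter.
Centre = midpoint of P_1P_2 = (-0.5, -1.5), r² = 50/4 = 12.5.
Area = π·r² = π·12.5 ≈ 39.27.

39.27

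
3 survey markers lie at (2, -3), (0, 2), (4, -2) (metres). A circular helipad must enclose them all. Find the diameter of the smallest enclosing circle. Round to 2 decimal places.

5.68

Call the three points A, B, C in the order given.
Side lengths²: AB² = 29, AC² = 5, BC² = 32.
Since BC² = 32 < 29 + 5 = 34, the triangle is acute, so the smallest enclosing circle is the circumcircle.
Circumcentre = (11/6, -1/6), r² = 145/18.
Diameter = 2r = 2√(145/18) ≈ 5.68.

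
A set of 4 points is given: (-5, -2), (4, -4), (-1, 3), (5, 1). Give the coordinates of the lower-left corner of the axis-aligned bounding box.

x-range [-5, 5], y-range [-4, 3].
The lower-left corner is (-5, -4).

(-5, -4)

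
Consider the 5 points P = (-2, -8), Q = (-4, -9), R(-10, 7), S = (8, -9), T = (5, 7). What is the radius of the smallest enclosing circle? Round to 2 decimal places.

12.04

The farthest pair is R–S with squared distance 580. The circle on this segment as diameter has centre (-1, -1) and r² = 580/4 = 145.
Check P: distance² to centre = 50 ≤ 145, so it lies inside.
All remaining points lie in this disk, and no smaller disk contains both endpoints, so this is the minimum enclosing circle.
r = √145 ≈ 12.04.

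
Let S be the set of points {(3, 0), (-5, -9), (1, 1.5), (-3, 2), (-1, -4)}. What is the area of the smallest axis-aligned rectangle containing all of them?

88

x ranges over [-5, 3], width 8.
y ranges over [-9, 2], height 11.
Area = 8 × 11 = 88.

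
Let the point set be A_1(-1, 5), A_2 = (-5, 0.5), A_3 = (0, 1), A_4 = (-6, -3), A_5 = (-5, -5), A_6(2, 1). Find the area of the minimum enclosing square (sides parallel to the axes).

100

The bounding box has width 8 and height 10.
An axis-aligned square enclosing the set must have side ≥ max(width, height).
So the minimum side is max(8, 10) = 10.
Area = 10² = 100.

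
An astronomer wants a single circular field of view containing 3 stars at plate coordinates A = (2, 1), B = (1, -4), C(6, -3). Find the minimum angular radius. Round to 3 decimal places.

3.064

Side lengths²: AB² = 26, AC² = 32, BC² = 26.
Since AC² = 32 < 26 + 26 = 52, the triangle is acute, so the smallest enclosing circle is the circumcircle.
Circumcentre = (19/6, -11/6), r² = 169/18.
r = √(169/18) ≈ 3.064.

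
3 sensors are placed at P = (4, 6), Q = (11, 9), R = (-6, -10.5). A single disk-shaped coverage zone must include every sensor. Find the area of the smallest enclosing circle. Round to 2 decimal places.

Side lengths²: PQ² = 58, PR² = 372.25, QR² = 669.25.
Since QR² = 669.25 ≥ 372.25 + 58 = 430.25, the angle opposite QR is not acute, so the smallest enclosing circle has QR as diameter.
Centre = midpoint of QR = (2.5, -0.75), r² = 669.25/4 = 167.3125.
Area = π·r² = π·167.3125 ≈ 525.63.

525.63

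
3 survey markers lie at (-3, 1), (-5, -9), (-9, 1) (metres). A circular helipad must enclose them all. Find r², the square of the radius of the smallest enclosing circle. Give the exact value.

30.16

Call the three points A, B, C in the order given.
Side lengths²: AB² = 104, AC² = 36, BC² = 116.
Since BC² = 116 < 104 + 36 = 140, the triangle is acute, so the smallest enclosing circle is the circumcircle.
Circumcentre = (-6, -3.6), r² = 30.16.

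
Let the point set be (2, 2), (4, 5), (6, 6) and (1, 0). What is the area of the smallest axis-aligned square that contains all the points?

36

The bounding box has width 5 and height 6.
An axis-aligned square enclosing the set must have side ≥ max(width, height).
So the minimum side is max(5, 6) = 6.
Area = 6² = 36.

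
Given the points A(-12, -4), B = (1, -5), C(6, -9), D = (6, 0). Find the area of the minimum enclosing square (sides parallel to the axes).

324

The bounding box has width 18 and height 9.
An axis-aligned square enclosing the set must have side ≥ max(width, height).
So the minimum side is max(18, 9) = 18.
Area = 18² = 324.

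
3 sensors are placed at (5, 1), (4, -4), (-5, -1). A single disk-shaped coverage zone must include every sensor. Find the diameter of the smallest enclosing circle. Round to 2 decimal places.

10.28

Call the three points A, B, C in the order given.
Side lengths²: AB² = 26, AC² = 104, BC² = 90.
Since AC² = 104 < 90 + 26 = 116, the triangle is acute, so the smallest enclosing circle is the circumcircle.
Circumcentre = (0.125, -0.625), r² = 26.40625.
Diameter = 2r = 2√(26.40625) ≈ 10.28.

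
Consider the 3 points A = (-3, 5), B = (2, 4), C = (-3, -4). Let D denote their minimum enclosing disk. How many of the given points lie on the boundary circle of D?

3

Side lengths²: AB² = 26, AC² = 81, BC² = 89.
Since BC² = 89 < 81 + 26 = 107, the triangle is acute, so the smallest enclosing circle is the circumcircle.
Circumcentre = (-1.3, 0.5), r² = 23.14.
The points at distance exactly r from the centre are A, B, C — 3 points.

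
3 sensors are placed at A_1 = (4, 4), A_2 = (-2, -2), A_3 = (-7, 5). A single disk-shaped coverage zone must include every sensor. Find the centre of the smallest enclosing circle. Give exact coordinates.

(-19/12, 43/12)

Side lengths²: A_1A_2² = 72, A_1A_3² = 122, A_2A_3² = 74.
Since A_1A_3² = 122 < 74 + 72 = 146, the triangle is acute, so the smallest enclosing circle is the circumcircle.
Circumcentre = (-19/12, 43/12), r² = 2257/72.
Centre = (-19/12, 43/12).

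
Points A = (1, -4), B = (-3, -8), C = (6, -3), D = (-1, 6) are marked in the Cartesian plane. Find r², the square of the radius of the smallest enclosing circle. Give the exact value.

86125/1682

By Welzl's lemma the MEC is supported by two points (diametrically opposite) or three points (on a circumcircle).
The minimum enclosing circle is determined by three boundary points: B, C, D.
Their circumcentre is (-53/58, -67/58) with r² = 86125/1682.
The farthest remaining point A is at distance² 19773/1682 ≤ 86125/1682.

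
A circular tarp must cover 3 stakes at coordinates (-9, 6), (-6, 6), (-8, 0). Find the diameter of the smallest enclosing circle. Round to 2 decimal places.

6.41

Call the three points A, B, C in the order given.
Side lengths²: AB² = 9, AC² = 37, BC² = 40.
Since BC² = 40 < 37 + 9 = 46, the triangle is acute, so the smallest enclosing circle is the circumcircle.
Circumcentre = (-7.5, 19/6), r² = 185/18.
Diameter = 2r = 2√(185/18) ≈ 6.41.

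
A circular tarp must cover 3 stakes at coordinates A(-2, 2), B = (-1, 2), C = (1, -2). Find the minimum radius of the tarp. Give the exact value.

2.5

Side lengths²: AB² = 1, AC² = 25, BC² = 20.
Since AC² = 25 ≥ 20 + 1 = 21, the angle opposite AC is not acute, so the smallest enclosing circle has AC as diameter.
Centre = midpoint of AC = (-0.5, 0), r² = 25/4 = 6.25.
r = √(6.25) = 2.5.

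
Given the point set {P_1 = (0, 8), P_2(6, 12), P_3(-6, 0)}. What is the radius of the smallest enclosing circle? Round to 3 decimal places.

Side lengths²: P_1P_2² = 52, P_1P_3² = 100, P_2P_3² = 288.
Since P_2P_3² = 288 ≥ 100 + 52 = 152, the angle opposite P_2P_3 is not acute, so the smallest enclosing circle has P_2P_3 as diameter.
Centre = midpoint of P_2P_3 = (0, 6), r² = 288/4 = 72.
r = √72 ≈ 8.485.

8.485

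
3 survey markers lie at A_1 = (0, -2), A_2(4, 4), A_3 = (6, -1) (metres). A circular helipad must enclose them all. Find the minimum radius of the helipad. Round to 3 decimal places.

3.691

Side lengths²: A_1A_2² = 52, A_1A_3² = 37, A_2A_3² = 29.
Since A_1A_2² = 52 < 37 + 29 = 66, the triangle is acute, so the smallest enclosing circle is the circumcircle.
Circumcentre = (2.65625, 0.5625), r² = 13.6220703125.
r = √(13.6220703125) ≈ 3.691.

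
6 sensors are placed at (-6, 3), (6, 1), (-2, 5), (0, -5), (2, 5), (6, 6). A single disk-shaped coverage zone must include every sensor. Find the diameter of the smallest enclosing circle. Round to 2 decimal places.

13.60

The minimum enclosing circle of a finite set is fixed by two of the points (as a diameter) or three (as a circumcircle).
The minimum enclosing circle is determined by three boundary points: (-6, 3), (0, -5), (6, 6).
Their circumcentre is (13/19, 67/38) with r² = 66725/1444.
The farthest remaining point (6, 1) is at distance² 41645/1444 ≤ 66725/1444.
Diameter = 2r = 2√(66725/1444) ≈ 13.60.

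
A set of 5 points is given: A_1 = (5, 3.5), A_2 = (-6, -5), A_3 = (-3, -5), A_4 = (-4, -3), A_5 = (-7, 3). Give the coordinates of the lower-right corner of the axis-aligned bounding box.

(5, -5)

x-range [-7, 5], y-range [-5, 3.5].
The lower-right corner is (5, -5).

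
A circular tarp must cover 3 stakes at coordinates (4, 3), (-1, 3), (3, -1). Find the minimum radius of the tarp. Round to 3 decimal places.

2.915

Call the three points A, B, C in the order given.
Side lengths²: AB² = 25, AC² = 17, BC² = 32.
Since BC² = 32 < 25 + 17 = 42, the triangle is acute, so the smallest enclosing circle is the circumcircle.
Circumcentre = (1.5, 1.5), r² = 8.5.
r = √(8.5) ≈ 2.915.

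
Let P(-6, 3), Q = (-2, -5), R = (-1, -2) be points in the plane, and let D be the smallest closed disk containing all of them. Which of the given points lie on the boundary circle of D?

P, Q

Side lengths²: PQ² = 80, PR² = 50, QR² = 10.
Since PQ² = 80 ≥ 50 + 10 = 60, the angle opposite PQ is not acute, so the smallest enclosing circle has PQ as diameter.
Centre = midpoint of PQ = (-4, -1), r² = 80/4 = 20.
The points at distance exactly r from the centre are P, Q — 2 points.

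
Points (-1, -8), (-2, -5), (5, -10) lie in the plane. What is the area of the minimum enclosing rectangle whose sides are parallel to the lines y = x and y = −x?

In coordinates u = x + y, v = x − y the rectangle is axis-aligned; the map (x,y)→(u,v) scales areas by 2.
u-values: -9, -7, -5; range = -5 − (-9) = 4.
v-values: 7, 3, 15; range = 15 − 3 = 12.
Area = (4 × 12) / 2 = 24.

24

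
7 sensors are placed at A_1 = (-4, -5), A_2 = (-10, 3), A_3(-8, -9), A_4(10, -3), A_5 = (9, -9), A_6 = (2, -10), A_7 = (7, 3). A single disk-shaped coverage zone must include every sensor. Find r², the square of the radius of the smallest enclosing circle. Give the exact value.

126.25

The farthest pair is A_2–A_5 with squared distance 505. The circle on this segment as diameter has centre (-0.5, -3) and r² = 505/4 = 126.25.
Check A_1: distance² to centre = 16.25 ≤ 126.25, so it lies inside.
All remaining points lie in this disk, and no smaller disk contains both endpoints, so this is the minimum enclosing circle.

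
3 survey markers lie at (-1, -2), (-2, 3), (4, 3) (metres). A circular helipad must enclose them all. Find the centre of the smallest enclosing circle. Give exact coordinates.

(1, 1)

Call the three points A, B, C in the order given.
Side lengths²: AB² = 26, AC² = 50, BC² = 36.
Since AC² = 50 < 36 + 26 = 62, the triangle is acute, so the smallest enclosing circle is the circumcircle.
Circumcentre = (1, 1), r² = 13.
Centre = (1, 1).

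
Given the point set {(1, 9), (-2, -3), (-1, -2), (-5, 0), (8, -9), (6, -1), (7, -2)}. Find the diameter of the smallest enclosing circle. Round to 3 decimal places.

19.313

The minimum enclosing circle of a finite set is fixed by two of the points (as a diameter) or three (as a circumcircle).
The farthest pair is (1, 9)–(8, -9) with squared distance 373. The circle on this segment as diameter has centre (4.5, 0) and r² = 373/4 = 93.25.
Check (-2, -3): distance² to centre = 51.25 ≤ 93.25, so it lies inside.
All remaining points lie in this disk, and no smaller disk contains both endpoints, so this is the minimum enclosing circle.
Diameter = 2r = 2√(93.25) ≈ 19.313.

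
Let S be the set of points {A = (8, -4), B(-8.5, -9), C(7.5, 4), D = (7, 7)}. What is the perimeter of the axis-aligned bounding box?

Width = max x − min x = 8 − (-8.5) = 16.5.
Height = max y − min y = 7 − (-9) = 16.
Perimeter = 2(16.5 + 16) = 65.

65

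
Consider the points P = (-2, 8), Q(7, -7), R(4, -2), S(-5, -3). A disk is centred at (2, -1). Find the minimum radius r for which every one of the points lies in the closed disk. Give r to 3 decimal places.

9.849

The required radius is the distance from (2, -1) to the farthest point.
Squared distances: 97, 61, 5, 53.
Maximum is 97, attained at P.
r = √97 ≈ 9.849.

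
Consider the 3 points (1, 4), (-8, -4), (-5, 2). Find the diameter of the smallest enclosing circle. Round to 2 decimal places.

12.04

Call the three points A, B, C in the order given.
Side lengths²: AB² = 145, AC² = 40, BC² = 45.
Since AB² = 145 ≥ 45 + 40 = 85, the angle opposite AB is not acute, so the smallest enclosing circle has AB as diameter.
Centre = midpoint of AB = (-3.5, 0), r² = 145/4 = 36.25.
Diameter = 2r = 2√(36.25) ≈ 12.04.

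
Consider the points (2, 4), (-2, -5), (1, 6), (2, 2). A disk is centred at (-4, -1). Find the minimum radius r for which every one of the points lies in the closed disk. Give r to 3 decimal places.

The required radius is the distance from (-4, -1) to the farthest point.
Squared distances: 61, 20, 74, 45.
Maximum is 74, attained at (1, 6).
r = √74 ≈ 8.602.

8.602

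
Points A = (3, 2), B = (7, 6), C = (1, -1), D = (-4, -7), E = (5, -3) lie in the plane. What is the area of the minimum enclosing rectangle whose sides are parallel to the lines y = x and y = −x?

84

In coordinates u = x + y, v = x − y the rectangle is axis-aligned; the map (x,y)→(u,v) scales areas by 2.
u-values: 5, 13, 0, -11, 2; range = 13 − (-11) = 24.
v-values: 1, 1, 2, 3, 8; range = 8 − 1 = 7.
Area = (24 × 7) / 2 = 84.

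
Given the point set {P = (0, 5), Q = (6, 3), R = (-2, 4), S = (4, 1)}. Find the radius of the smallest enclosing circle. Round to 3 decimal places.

By Welzl's lemma the MEC is supported by two points (diametrically opposite) or three points (on a circumcircle).
The farthest pair is Q–R with squared distance 65. The circle on this segment as diameter has centre (2, 3.5) and r² = 65/4 = 16.25.
Check P: distance² to centre = 6.25 ≤ 16.25, so it lies inside.
All remaining points lie in this disk, and no smaller disk contains both endpoints, so this is the minimum enclosing circle.
r = √(16.25) ≈ 4.031.

4.031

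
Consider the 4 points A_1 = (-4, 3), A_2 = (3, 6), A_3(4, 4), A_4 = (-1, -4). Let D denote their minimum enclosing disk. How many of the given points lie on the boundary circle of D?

By Welzl's lemma the MEC is supported by two points (diametrically opposite) or three points (on a circumcircle).
The farthest pair is A_2–A_4 with squared distance 116. The circle on this segment as diameter has centre (1, 1) and r² = 116/4 = 29.
Check A_1: distance² to centre = 29 ≤ 29, so it lies inside.
All remaining points lie in this disk, and no smaller disk contains both endpoints, so this is the minimum enclosing circle.
The points at distance exactly r from the centre are A_1, A_2, A_4 — 3 points.

3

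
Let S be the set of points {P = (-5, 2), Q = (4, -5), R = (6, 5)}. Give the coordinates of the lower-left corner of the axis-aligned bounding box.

(-5, -5)

x-range [-5, 6], y-range [-5, 5].
The lower-left corner is (-5, -5).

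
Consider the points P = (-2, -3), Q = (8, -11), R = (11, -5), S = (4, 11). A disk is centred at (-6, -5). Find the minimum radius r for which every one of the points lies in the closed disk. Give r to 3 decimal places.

The required radius is the distance from (-6, -5) to the farthest point.
Squared distances: 20, 232, 289, 356.
Maximum is 356, attained at S.
r = √356 ≈ 18.868.

18.868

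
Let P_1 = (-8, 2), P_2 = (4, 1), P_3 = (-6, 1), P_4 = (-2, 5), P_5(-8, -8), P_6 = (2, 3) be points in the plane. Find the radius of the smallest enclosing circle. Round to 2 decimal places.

7.59

A smallest enclosing disk is always determined by at most three of the input points on its boundary.
The minimum enclosing circle is determined by three boundary points: P_2, P_4, P_5.
Their circumcentre is (-46/17, -87/34) with r² = 66625/1156.
The farthest remaining point P_6 is at distance² 61321/1156 ≤ 66625/1156.
r = √(66625/1156) ≈ 7.59.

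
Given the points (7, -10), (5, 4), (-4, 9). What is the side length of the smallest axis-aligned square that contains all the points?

The bounding box has width 11 and height 19.
An axis-aligned square enclosing the set must have side ≥ max(width, height).
So the minimum side is max(11, 19) = 19.

19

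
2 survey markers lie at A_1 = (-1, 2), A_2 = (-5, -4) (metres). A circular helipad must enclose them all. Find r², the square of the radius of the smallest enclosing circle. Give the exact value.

13

The smallest circle enclosing two points has them as diameter endpoints.
Centre = midpoint = (-3, -1); r² = |A_1A_2|²/4 = 52/4 = 13.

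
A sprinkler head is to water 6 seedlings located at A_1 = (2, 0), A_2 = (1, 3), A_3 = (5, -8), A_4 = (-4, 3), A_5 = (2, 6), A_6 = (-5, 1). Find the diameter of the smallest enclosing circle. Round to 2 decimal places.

The minimum enclosing circle of a finite set is fixed by two of the points (as a diameter) or three (as a circumcircle).
The minimum enclosing circle is determined by three boundary points: A_3, A_4, A_5.
Their circumcentre is (119/62, -83/62) with r² = 103525/1922.
The farthest remaining point A_6 is at distance² 102533/1922 ≤ 103525/1922.
Diameter = 2r = 2√(103525/1922) ≈ 14.68.

14.68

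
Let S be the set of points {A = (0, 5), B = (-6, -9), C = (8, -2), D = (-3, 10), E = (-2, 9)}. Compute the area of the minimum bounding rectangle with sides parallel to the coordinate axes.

x ranges over [-6, 8], width 14.
y ranges over [-9, 10], height 19.
Area = 14 × 19 = 266.

266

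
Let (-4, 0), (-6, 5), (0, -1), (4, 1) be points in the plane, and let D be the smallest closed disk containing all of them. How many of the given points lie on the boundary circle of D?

2

The farthest pair is (-6, 5)–(4, 1) with squared distance 116. The circle on this segment as diameter has centre (-1, 3) and r² = 116/4 = 29.
Check (-4, 0): distance² to centre = 18 ≤ 29, so it lies inside.
All remaining points lie in this disk, and no smaller disk contains both endpoints, so this is the minimum enclosing circle.
The points at distance exactly r from the centre are (-6, 5), (4, 1) — 2 points.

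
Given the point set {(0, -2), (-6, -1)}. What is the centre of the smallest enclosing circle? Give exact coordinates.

The smallest circle enclosing two points has them as diameter endpoints.
Centre = midpoint = (-3, -1.5); r² = |(0, -2)−(-6, -1)|²/4 = 37/4 = 9.25.
Centre = (-3, -1.5).

(-3, -1.5)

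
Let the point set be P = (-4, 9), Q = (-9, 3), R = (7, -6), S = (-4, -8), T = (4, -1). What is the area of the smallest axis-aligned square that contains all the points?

The bounding box has width 16 and height 17.
An axis-aligned square enclosing the set must have side ≥ max(width, height).
So the minimum side is max(16, 17) = 17.
Area = 17² = 289.

289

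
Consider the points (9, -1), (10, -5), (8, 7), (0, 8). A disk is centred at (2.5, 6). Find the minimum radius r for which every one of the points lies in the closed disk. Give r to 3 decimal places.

The required radius is the distance from (2.5, 6) to the farthest point.
Squared distances: 91.25, 177.25, 31.25, 10.25.
Maximum is 177.25, attained at (10, -5).
r = √(177.25) ≈ 13.314.

13.314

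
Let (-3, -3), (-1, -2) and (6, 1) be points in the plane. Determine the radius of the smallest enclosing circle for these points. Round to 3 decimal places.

Call the three points A, B, C in the order given.
Side lengths²: AB² = 5, AC² = 97, BC² = 58.
Since AC² = 97 ≥ 58 + 5 = 63, the angle opposite AC is not acute, so the smallest enclosing circle has AC as diameter.
Centre = midpoint of AC = (1.5, -1), r² = 97/4 = 24.25.
r = √(24.25) ≈ 4.924.

4.924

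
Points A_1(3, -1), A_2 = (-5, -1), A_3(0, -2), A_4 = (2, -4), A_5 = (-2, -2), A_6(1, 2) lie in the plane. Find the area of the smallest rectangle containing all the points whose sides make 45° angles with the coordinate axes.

In coordinates u = x + y, v = x − y the rectangle is axis-aligned; the map (x,y)→(u,v) scales areas by 2.
u-values: 2, -6, -2, -2, -4, 3; range = 3 − (-6) = 9.
v-values: 4, -4, 2, 6, 0, -1; range = 6 − (-4) = 10.
Area = (9 × 10) / 2 = 45.

45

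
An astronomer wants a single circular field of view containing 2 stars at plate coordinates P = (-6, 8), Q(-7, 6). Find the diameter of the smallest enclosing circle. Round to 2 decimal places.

2.24

The smallest circle enclosing two points has them as diameter endpoints.
Centre = midpoint = (-6.5, 7); r² = |PQ|²/4 = 5/4 = 1.25.
Diameter = 2r = 2√(1.25) ≈ 2.24.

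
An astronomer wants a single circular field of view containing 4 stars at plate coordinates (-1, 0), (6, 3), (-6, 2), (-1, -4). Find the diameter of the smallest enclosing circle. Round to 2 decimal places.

The minimum enclosing circle of a finite set is fixed by two of the points (as a diameter) or three (as a circumcircle).
The minimum enclosing circle is determined by three boundary points: (6, 3), (-6, 2), (-1, -4).
Their circumcentre is (1/22, 43/22) with r² = 8845/242.
The farthest remaining point (-1, 0) is at distance² 1189/242 ≤ 8845/242.
Diameter = 2r = 2√(8845/242) ≈ 12.09.

12.09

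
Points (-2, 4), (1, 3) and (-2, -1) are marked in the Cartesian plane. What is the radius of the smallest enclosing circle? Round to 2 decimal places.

Call the three points A, B, C in the order given.
Side lengths²: AB² = 10, AC² = 25, BC² = 25.
Since BC² = 25 < 25 + 10 = 35, the triangle is acute, so the smallest enclosing circle is the circumcircle.
Circumcentre = (-7/6, 1.5), r² = 125/18.
r = √(125/18) ≈ 2.64.

2.64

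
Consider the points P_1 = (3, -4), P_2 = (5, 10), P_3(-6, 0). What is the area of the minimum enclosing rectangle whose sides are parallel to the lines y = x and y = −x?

136.5

In coordinates u = x + y, v = x − y the rectangle is axis-aligned; the map (x,y)→(u,v) scales areas by 2.
u-values: -1, 15, -6; range = 15 − (-6) = 21.
v-values: 7, -5, -6; range = 7 − (-6) = 13.
Area = (21 × 13) / 2 = 136.5.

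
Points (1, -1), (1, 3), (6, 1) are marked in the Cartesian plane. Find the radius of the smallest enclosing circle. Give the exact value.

Call the three points A, B, C in the order given.
Side lengths²: AB² = 16, AC² = 29, BC² = 29.
Since BC² = 29 < 29 + 16 = 45, the triangle is acute, so the smallest enclosing circle is the circumcircle.
Circumcentre = (3.1, 1), r² = 8.41.
r = √(8.41) = 2.9.

2.9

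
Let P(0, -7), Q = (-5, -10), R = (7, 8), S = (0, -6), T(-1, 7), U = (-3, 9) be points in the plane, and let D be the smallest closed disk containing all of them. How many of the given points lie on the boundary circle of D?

The minimum enclosing circle of a finite set is fixed by two of the points (as a diameter) or three (as a circumcircle).
The farthest pair is Q–R with squared distance 468. The circle on this segment as diameter has centre (1, -1) and r² = 468/4 = 117.
Check P: distance² to centre = 37 ≤ 117, so it lies inside.
All remaining points lie in this disk, and no smaller disk contains both endpoints, so this is the minimum enclosing circle.
The points at distance exactly r from the centre are Q, R — 2 points.

2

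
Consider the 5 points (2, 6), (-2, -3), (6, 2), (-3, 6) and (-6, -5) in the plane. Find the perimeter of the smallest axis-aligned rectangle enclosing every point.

46

Width = max x − min x = 6 − (-6) = 12.
Height = max y − min y = 6 − (-5) = 11.
Perimeter = 2(12 + 11) = 46.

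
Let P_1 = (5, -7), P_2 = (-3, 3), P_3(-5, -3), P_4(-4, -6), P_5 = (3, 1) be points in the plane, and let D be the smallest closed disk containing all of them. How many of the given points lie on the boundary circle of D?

The farthest pair is P_1–P_2 with squared distance 164. The circle on this segment as diameter has centre (1, -2) and r² = 164/4 = 41.
Check P_3: distance² to centre = 37 ≤ 41, so it lies inside.
All remaining points lie in this disk, and no smaller disk contains both endpoints, so this is the minimum enclosing circle.
The points at distance exactly r from the centre are P_1, P_2, P_4 — 3 points.

3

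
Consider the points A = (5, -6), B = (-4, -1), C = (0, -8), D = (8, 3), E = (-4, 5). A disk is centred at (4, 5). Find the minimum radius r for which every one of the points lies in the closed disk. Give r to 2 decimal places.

13.60

The required radius is the distance from (4, 5) to the farthest point.
Squared distances: 122, 100, 185, 20, 64.
Maximum is 185, attained at C.
r = √185 ≈ 13.60.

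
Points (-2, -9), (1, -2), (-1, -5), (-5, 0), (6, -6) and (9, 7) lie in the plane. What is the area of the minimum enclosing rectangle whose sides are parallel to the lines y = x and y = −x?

In coordinates u = x + y, v = x − y the rectangle is axis-aligned; the map (x,y)→(u,v) scales areas by 2.
u-values: -11, -1, -6, -5, 0, 16; range = 16 − (-11) = 27.
v-values: 7, 3, 4, -5, 12, 2; range = 12 − (-5) = 17.
Area = (27 × 17) / 2 = 229.5.

229.5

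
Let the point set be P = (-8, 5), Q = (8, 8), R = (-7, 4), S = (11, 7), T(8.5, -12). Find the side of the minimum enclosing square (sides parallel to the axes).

20

The bounding box has width 19 and height 20.
An axis-aligned square enclosing the set must have side ≥ max(width, height).
So the minimum side is max(19, 20) = 20.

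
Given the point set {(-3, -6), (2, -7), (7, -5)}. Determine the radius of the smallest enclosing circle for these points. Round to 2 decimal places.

5.02

Call the three points A, B, C in the order given.
Side lengths²: AB² = 26, AC² = 101, BC² = 29.
Since AC² = 101 ≥ 29 + 26 = 55, the angle opposite AC is not acute, so the smallest enclosing circle has AC as diameter.
Centre = midpoint of AC = (2, -5.5), r² = 101/4 = 25.25.
r = √(25.25) ≈ 5.02.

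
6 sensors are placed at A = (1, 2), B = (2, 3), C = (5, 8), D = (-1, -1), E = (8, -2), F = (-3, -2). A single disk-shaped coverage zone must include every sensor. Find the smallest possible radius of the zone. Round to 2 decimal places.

6.69

By Welzl's lemma the MEC is supported by two points (diametrically opposite) or three points (on a circumcircle).
The minimum enclosing circle is determined by three boundary points: C, E, F.
Their circumcentre is (2.5, 1.8) with r² = 44.69.
The farthest remaining point D is at distance² 20.09 ≤ 44.69.
r = √(44.69) ≈ 6.69.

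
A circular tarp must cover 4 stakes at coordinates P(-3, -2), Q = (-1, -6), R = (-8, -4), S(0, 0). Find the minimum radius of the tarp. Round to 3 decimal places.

4.501

By Welzl's lemma the MEC is supported by two points (diametrically opposite) or three points (on a circumcircle).
The minimum enclosing circle is determined by three boundary points: Q, R, S.
Their circumcentre is (-83/22, -27/11) with r² = 9805/484.
The farthest remaining point P is at distance² 389/484 ≤ 9805/484.
r = √(9805/484) ≈ 4.501.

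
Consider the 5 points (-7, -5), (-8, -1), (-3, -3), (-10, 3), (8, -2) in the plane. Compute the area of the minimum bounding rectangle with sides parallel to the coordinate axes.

x ranges over [-10, 8], width 18.
y ranges over [-5, 3], height 8.
Area = 18 × 8 = 144.

144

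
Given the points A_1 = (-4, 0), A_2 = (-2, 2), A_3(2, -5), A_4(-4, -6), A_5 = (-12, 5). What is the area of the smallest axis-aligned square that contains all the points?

196

The bounding box has width 14 and height 11.
An axis-aligned square enclosing the set must have side ≥ max(width, height).
So the minimum side is max(14, 11) = 14.
Area = 14² = 196.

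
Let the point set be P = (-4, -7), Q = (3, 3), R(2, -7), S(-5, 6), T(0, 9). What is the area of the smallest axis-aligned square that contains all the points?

256

The bounding box has width 8 and height 16.
An axis-aligned square enclosing the set must have side ≥ max(width, height).
So the minimum side is max(8, 16) = 16.
Area = 16² = 256.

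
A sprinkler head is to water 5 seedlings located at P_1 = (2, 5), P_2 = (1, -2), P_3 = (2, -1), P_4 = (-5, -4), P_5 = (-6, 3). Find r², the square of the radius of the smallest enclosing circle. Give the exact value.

A smallest enclosing disk is always determined by at most three of the input points on its boundary.
The farthest pair is P_1–P_4 with squared distance 130. The circle on this segment as diameter has centre (-1.5, 0.5) and r² = 130/4 = 32.5.
Check P_2: distance² to centre = 12.5 ≤ 32.5, so it lies inside.
All remaining points lie in this disk, and no smaller disk contains both endpoints, so this is the minimum enclosing circle.

32.5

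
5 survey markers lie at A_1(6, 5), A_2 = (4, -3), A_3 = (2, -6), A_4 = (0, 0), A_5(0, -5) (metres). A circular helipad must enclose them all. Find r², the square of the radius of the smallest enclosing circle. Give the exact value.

By Welzl's lemma the MEC is supported by two points (diametrically opposite) or three points (on a circumcircle).
The minimum enclosing circle is determined by three boundary points: A_1, A_3, A_5.
Their circumcentre is (93/26, -9/26) with r² = 11645/338.
The farthest remaining point A_4 is at distance² 4365/338 ≤ 11645/338.

11645/338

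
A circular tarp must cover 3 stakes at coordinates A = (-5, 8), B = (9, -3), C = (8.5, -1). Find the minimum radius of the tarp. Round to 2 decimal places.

8.90

Side lengths²: AB² = 317, AC² = 263.25, BC² = 4.25.
Since AB² = 317 ≥ 263.25 + 4.25 = 267.5, the angle opposite AB is not acute, so the smallest enclosing circle has AB as diameter.
Centre = midpoint of AB = (2, 2.5), r² = 317/4 = 79.25.
r = √(79.25) ≈ 8.90.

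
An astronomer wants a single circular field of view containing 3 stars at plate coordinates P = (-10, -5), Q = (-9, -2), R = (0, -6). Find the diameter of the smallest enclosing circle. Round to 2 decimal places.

Side lengths²: PQ² = 10, PR² = 101, QR² = 97.
Since PR² = 101 < 97 + 10 = 107, the triangle is acute, so the smallest enclosing circle is the circumcircle.
Circumcentre = (-307/62, -311/62), r² = 48985/1922.
Diameter = 2r = 2√(48985/1922) ≈ 10.10.

10.10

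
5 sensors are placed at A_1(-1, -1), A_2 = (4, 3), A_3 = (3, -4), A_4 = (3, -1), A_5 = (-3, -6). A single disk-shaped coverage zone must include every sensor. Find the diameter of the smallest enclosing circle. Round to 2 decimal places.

The minimum enclosing circle of a finite set is fixed by two of the points (as a diameter) or three (as a circumcircle).
The farthest pair is A_2–A_5 with squared distance 130. The circle on this segment as diameter has centre (0.5, -1.5) and r² = 130/4 = 32.5.
Check A_1: distance² to centre = 2.5 ≤ 32.5, so it lies inside.
All remaining points lie in this disk, and no smaller disk contains both endpoints, so this is the minimum enclosing circle.
Diameter = 2r = 2√(32.5) ≈ 11.40.

11.40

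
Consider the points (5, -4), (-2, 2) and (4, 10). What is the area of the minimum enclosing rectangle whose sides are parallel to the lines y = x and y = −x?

105

In coordinates u = x + y, v = x − y the rectangle is axis-aligned; the map (x,y)→(u,v) scales areas by 2.
u-values: 1, 0, 14; range = 14 − 0 = 14.
v-values: 9, -4, -6; range = 9 − (-6) = 15.
Area = (14 × 15) / 2 = 105.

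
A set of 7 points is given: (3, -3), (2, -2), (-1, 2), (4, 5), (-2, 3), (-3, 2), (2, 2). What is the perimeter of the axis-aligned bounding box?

30

Width = max x − min x = 4 − (-3) = 7.
Height = max y − min y = 5 − (-3) = 8.
Perimeter = 2(7 + 8) = 30.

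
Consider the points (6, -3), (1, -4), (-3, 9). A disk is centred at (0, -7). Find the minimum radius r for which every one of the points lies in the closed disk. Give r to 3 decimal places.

16.279

The required radius is the distance from (0, -7) to the farthest point.
Squared distances: 52, 10, 265.
Maximum is 265, attained at (-3, 9).
r = √265 ≈ 16.279.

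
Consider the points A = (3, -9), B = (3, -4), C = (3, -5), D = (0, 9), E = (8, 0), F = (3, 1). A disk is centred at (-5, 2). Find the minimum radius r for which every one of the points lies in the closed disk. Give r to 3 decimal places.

13.601

The required radius is the distance from (-5, 2) to the farthest point.
Squared distances: 185, 100, 113, 74, 173, 65.
Maximum is 185, attained at A.
r = √185 ≈ 13.601.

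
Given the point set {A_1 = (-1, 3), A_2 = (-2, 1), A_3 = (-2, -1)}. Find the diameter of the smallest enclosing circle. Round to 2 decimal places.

Side lengths²: A_1A_2² = 5, A_1A_3² = 17, A_2A_3² = 4.
Since A_1A_3² = 17 ≥ 5 + 4 = 9, the angle opposite A_1A_3 is not acute, so the smallest enclosing circle has A_1A_3 as diameter.
Centre = midpoint of A_1A_3 = (-1.5, 1), r² = 17/4 = 4.25.
Diameter = 2r = 2√(4.25) ≈ 4.12.

4.12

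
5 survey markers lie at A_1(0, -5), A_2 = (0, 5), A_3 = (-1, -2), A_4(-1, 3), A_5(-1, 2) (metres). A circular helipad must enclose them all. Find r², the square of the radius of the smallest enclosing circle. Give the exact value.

25

By Welzl's lemma the MEC is supported by two points (diametrically opposite) or three points (on a circumcircle).
The farthest pair is A_1–A_2 with squared distance 100. The circle on this segment as diameter has centre (0, 0) and r² = 100/4 = 25.
Check A_3: distance² to centre = 5 ≤ 25, so it lies inside.
All remaining points lie in this disk, and no smaller disk contains both endpoints, so this is the minimum enclosing circle.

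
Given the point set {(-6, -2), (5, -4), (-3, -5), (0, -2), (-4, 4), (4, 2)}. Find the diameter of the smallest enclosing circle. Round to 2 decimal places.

12.16

A smallest enclosing disk is always determined by at most three of the input points on its boundary.
The minimum enclosing circle is determined by three boundary points: (-6, -2), (5, -4), (-4, 4).
Their circumcentre is (-1/14, -9/14) with r² = 3625/98.
The farthest remaining point (-3, -5) is at distance² 2701/98 ≤ 3625/98.
Diameter = 2r = 2√(3625/98) ≈ 12.16.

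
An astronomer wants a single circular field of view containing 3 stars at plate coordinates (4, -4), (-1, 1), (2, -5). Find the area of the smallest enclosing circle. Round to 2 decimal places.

39.27

Call the three points A, B, C in the order given.
Side lengths²: AB² = 50, AC² = 5, BC² = 45.
Since AB² = 50 ≥ 45 + 5 = 50, the angle opposite AB is not acute, so the smallest enclosing circle has AB as diameter.
Centre = midpoint of AB = (1.5, -1.5), r² = 50/4 = 12.5.
Area = π·r² = π·12.5 ≈ 39.27.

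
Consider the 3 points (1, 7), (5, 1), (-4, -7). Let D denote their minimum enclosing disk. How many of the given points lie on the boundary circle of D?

2

Call the three points A, B, C in the order given.
Side lengths²: AB² = 52, AC² = 221, BC² = 145.
Since AC² = 221 ≥ 145 + 52 = 197, the angle opposite AC is not acute, so the smallest enclosing circle has AC as diameter.
Centre = midpoint of AC = (-1.5, 0), r² = 221/4 = 55.25.
The points at distance exactly r from the centre are (1, 7), (-4, -7) — 2 points.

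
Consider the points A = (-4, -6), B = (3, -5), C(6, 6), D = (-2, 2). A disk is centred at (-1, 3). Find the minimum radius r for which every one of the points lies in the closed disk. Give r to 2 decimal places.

9.49

The required radius is the distance from (-1, 3) to the farthest point.
Squared distances: 90, 80, 58, 2.
Maximum is 90, attained at A.
r = √90 ≈ 9.49.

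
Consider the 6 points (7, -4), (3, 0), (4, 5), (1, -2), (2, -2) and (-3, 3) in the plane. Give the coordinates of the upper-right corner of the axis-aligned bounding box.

x-range [-3, 7], y-range [-4, 5].
The upper-right corner is (7, 5).

(7, 5)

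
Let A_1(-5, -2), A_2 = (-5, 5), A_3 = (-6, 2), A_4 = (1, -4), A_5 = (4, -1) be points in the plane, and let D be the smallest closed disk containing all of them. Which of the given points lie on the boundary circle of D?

By Welzl's lemma the MEC is supported by two points (diametrically opposite) or three points (on a circumcircle).
The minimum enclosing circle is determined by three boundary points: A_2, A_4, A_5.
Their circumcentre is (-1.1, 1.1) with r² = 30.42.
The farthest remaining point A_1 is at distance² 24.82 ≤ 30.42.
The points at distance exactly r from the centre are A_2, A_4, A_5 — 3 points.

A_2, A_4, A_5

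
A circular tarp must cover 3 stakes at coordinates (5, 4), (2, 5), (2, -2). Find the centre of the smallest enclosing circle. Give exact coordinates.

Call the three points A, B, C in the order given.
Side lengths²: AB² = 10, AC² = 45, BC² = 49.
Since BC² = 49 < 45 + 10 = 55, the triangle is acute, so the smallest enclosing circle is the circumcircle.
Circumcentre = (2.5, 1.5), r² = 12.5.
Centre = (2.5, 1.5).

(2.5, 1.5)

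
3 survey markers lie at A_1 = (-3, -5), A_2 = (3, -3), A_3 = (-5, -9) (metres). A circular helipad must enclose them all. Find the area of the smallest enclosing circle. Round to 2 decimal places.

Side lengths²: A_1A_2² = 40, A_1A_3² = 20, A_2A_3² = 100.
Since A_2A_3² = 100 ≥ 40 + 20 = 60, the angle opposite A_2A_3 is not acute, so the smallest enclosing circle has A_2A_3 as diameter.
Centre = midpoint of A_2A_3 = (-1, -6), r² = 100/4 = 25.
Area = π·r² = π·25 ≈ 78.54.

78.54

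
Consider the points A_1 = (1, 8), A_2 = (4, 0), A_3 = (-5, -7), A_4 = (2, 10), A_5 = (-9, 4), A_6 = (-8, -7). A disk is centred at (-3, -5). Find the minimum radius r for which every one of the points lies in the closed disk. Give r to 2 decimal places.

The required radius is the distance from (-3, -5) to the farthest point.
Squared distances: 185, 74, 8, 250, 117, 29.
Maximum is 250, attained at A_4.
r = √250 ≈ 15.81.

15.81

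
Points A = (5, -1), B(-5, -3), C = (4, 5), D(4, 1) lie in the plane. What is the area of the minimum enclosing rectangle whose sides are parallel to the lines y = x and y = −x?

68

In coordinates u = x + y, v = x − y the rectangle is axis-aligned; the map (x,y)→(u,v) scales areas by 2.
u-values: 4, -8, 9, 5; range = 9 − (-8) = 17.
v-values: 6, -2, -1, 3; range = 6 − (-2) = 8.
Area = (17 × 8) / 2 = 68.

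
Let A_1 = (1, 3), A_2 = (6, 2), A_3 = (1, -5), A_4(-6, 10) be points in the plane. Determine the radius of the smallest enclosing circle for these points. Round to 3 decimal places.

8.281

A smallest enclosing disk is always determined by at most three of the input points on its boundary.
The minimum enclosing circle is determined by three boundary points: A_2, A_3, A_4.
Their circumcentre is (-70/31, 81/31) with r² = 65897/961.
The farthest remaining point A_1 is at distance² 10345/961 ≤ 65897/961.
r = √(65897/961) ≈ 8.281.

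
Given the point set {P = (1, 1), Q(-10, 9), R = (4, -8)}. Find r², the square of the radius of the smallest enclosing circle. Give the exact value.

121.25

Side lengths²: PQ² = 185, PR² = 90, QR² = 485.
Since QR² = 485 ≥ 185 + 90 = 275, the angle opposite QR is not acute, so the smallest enclosing circle has QR as diameter.
Centre = midpoint of QR = (-3, 0.5), r² = 485/4 = 121.25.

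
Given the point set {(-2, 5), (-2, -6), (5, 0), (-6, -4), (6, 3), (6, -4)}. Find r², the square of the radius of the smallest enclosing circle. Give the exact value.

48.25

By Welzl's lemma the MEC is supported by two points (diametrically opposite) or three points (on a circumcircle).
The farthest pair is (-6, -4)–(6, 3) with squared distance 193. The circle on this segment as diameter has centre (0, -0.5) and r² = 193/4 = 48.25.
Check (-2, 5): distance² to centre = 34.25 ≤ 48.25, so it lies inside.
All remaining points lie in this disk, and no smaller disk contains both endpoints, so this is the minimum enclosing circle.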